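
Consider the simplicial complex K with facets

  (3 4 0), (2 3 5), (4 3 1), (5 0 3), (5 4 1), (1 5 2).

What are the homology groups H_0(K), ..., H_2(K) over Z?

Fix the vertex order 0 < 1 < 2 < 3 < 4 < 5 and write every simplex with vertices in increasing order. Then dim K = 2 and the simplices of K are:

  0-simplices (6): [0], [1], [2], [3], [4], [5]
  1-simplices (12): [0,3], [0,4], [0,5], [1,2], [1,3], [1,4], [1,5], [2,3], [2,5], [3,4], [3,5], [4,5]
  2-simplices (6): [0,3,4], [0,3,5], [1,2,5], [1,3,4], [1,4,5], [2,3,5]

giving chain groups C_0 ≅ Z^6, C_1 ≅ Z^12, C_2 ≅ Z^6.

∂_1: C_1 → C_0 is given by ∂[p,q] = [q] − [p]. For instance
  ∂[1,2] = [2] − [1].
The resulting 6×12 matrix has rank 5, and its Smith normal form has invariant factors (1,1,1,1,1).

∂_2: C_2 → C_1 acts by ∂[p,q,r] = [q,r] − [p,r] + [p,q]. For instance
  ∂[1,3,4] = [3,4] − [1,4] + [1,3],
  ∂[0,3,4] = [3,4] − [0,4] + [0,3].
The 12×6 boundary matrix has rank 6 and Smith normal form diag(1,1,1,1,1,1).

Now H_k = ker ∂_k / im ∂_{k+1}, so:

  H_0: rank C_0 − rank ∂_1 = 6 − 5 = 1, and the invariant factors of ∂_1 are all 1, so H_0 = Z.
  H_1: rank ker ∂_1 − rank ∂_2 = (12 − 5) − 6 = 1, and the invariant factors of ∂_2 are all 1, so H_1 = Z.
  H_2: rank ker ∂_2 − rank ∂_3 = (6 − 6) − 0 = 0, and there is no ∂_3, so H_2 = 0.

As a check, the Euler characteristic is 6 − 12 + 6 = 0, which agrees with 1 − 1 + 0 = 0.

H_0 ≅ Z,  H_1 ≅ Z,  H_2 = 0.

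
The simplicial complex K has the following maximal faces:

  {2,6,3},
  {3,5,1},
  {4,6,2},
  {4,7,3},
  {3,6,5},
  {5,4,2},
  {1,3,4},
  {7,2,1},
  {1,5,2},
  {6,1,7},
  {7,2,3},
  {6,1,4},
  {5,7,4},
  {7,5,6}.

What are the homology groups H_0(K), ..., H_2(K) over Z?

H_0 = Z,  H_1 = Z^2,  H_2 = Z.

Order the vertices as 1 < 2 < 3 < 4 < 5 < 6 < 7. Listing each simplex with vertices in this order, K has dimension 2 with simplices:

  0-simplices (7): [1], [2], [3], [4], [5], [6], [7]
  1-simplices (21): [1,2], [1,3], [1,4], [1,5], [1,6], [1,7], [2,3], [2,4], [2,5], [2,6], [2,7], [3,4], [3,5], [3,6], [3,7], [4,5], [4,6], [4,7], [5,6], [5,7], [6,7]
  2-simplices (14): [1,2,5], [1,2,7], [1,3,4], [1,3,5], [1,4,6], [1,6,7], [2,3,6], [2,3,7], [2,4,5], [2,4,6], [3,4,7], [3,5,6], [4,5,7], [5,6,7]

giving chain groups C_0 ≅ Z^7, C_1 ≅ Z^21, C_2 ≅ Z^14.

The boundary map ∂_1: C_1 → C_0 sends each edge [p,q] (with p < q) to q − p.
The 7×21 boundary matrix has rank 6 and Smith normal form diag(1,1,1,1,1,1).

∂_2: C_2 → C_1 sends each 2-simplex [p,q,r] to [q,r] − [p,r] + [p,q]. For instance
  ∂[1,3,4] = [3,4] − [1,4] + [1,3],
  ∂[3,5,6] = [5,6] − [3,6] + [3,5].
This gives a 21×14 integer matrix of rank 13; reducing to Smith normal form yields diagonal entries (1,1,1,1,1,1,1,1,1,1,1,1,1).

Now H_k = ker ∂_k / im ∂_{k+1}, so:

  H_0: rank C_0 − rank ∂_1 = 7 − 6 = 1, and the invariant factors of ∂_1 are all 1, so H_0 ≅ Z.
  H_1: rank ker ∂_1 − rank ∂_2 = (21 − 6) − 13 = 2, and the invariant factors of ∂_2 are all 1, so H_1 ≅ Z^2.
  H_2: rank ker ∂_2 − rank ∂_3 = (14 − 13) − 0 = 1, and there is no ∂_3, so H_2 ≅ Z.

(K is a triangulation of the torus T^2.)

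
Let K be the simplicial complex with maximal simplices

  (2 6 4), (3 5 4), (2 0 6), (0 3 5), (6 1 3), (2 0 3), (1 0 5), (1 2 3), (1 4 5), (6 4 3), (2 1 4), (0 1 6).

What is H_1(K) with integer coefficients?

We work with the vertex ordering 0 < 1 < 2 < 3 < 4 < 5 < 6. The simplices of K, each written with vertices in increasing order, are:

  0-simplices (7): [0], [1], [2], [3], [4], [5], [6]
  1-simplices (18): [0,1], [0,2], [0,3], [0,5], [0,6], [1,2], [1,3], [1,4], [1,5], [1,6], [2,3], [2,4], [2,6], [3,4], [3,5], [3,6], [4,5], [4,6]
  2-simplices (12): [0,1,5], [0,1,6], [0,2,3], [0,2,6], [0,3,5], [1,2,3], [1,2,4], [1,3,6], [1,4,5], [2,4,6], [3,4,5], [3,4,6]

so the chain groups are C_0 ≅ Z^7, C_1 ≅ Z^18, C_2 ≅ Z^12.

Boundary ∂_1: C_1 → C_0 maps an edge to its endpoints' difference, ∂[p,q] = q − p. For instance
  ∂[1,5] = [5] − [1].
The 7×18 boundary matrix has rank 6 and Smith normal form diag(1,1,1,1,1,1).

The boundary map ∂_2: C_2 → C_1 maps a triangle to the signed sum of its edges. For instance
  ∂[1,3,6] = [3,6] − [1,6] + [1,3],
  ∂[3,4,5] = [4,5] − [3,5] + [3,4].
The resulting 18×12 matrix has rank 12, and its Smith normal form has invariant factors (1,1,1,1,1,1,1,1,1,1,1,2).

Computing H_k = (kernel of ∂_k) / (image of ∂_{k+1}):

  H_1: rank ker ∂_1 − rank ∂_2 = (18 − 6) − 12 = 0, and ∂_2 has invariant factor 2 > 1, so H_1 = Z/2.

(K is a triangulation of the real projective plane RP^2.)

H_1 ≅ Z/2.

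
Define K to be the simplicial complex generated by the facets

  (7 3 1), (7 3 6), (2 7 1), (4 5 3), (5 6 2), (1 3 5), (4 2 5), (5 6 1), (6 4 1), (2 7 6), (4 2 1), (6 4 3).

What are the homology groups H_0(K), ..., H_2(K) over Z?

K has 7 vertices, 18 edges, 12 triangles.
rank ∂_0 = 0, rank ∂_1 = 6 ⇒ b_0 = 7 − 0 − 6 = 1; all invariant factors of ∂_1 are 1 so no torsion. So H_0 ≅ Z.
rank ∂_1 = 6, rank ∂_2 = 12 ⇒ b_1 = 18 − 6 − 12 = 0; ∂_2 has invariant factor(s) [2] giving torsion. So H_1 ≅ Z/2Z.
rank ∂_2 = 12, rank ∂_3 = 0 ⇒ b_2 = 12 − 12 − 0 = 0. So H_2 ≅ 0.

H_0 ≅ Z,  H_1 ≅ Z/2Z,  H_2 = 0.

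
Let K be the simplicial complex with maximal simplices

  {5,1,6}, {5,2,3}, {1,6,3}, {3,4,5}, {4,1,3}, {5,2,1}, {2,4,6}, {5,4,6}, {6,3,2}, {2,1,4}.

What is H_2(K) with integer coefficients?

H_2 = 0.

Fix the vertex order 1 < 2 < 3 < 4 < 5 < 6 and write every simplex with vertices in increasing order. Then dim K = 2 and the simplices of K are:

  0-simplices (6): [1], [2], [3], [4], [5], [6]
  1-simplices (15): [1,2], [1,3], [1,4], [1,5], [1,6], [2,3], [2,4], [2,5], [2,6], [3,4], [3,5], [3,6], [4,5], [4,6], [5,6]
  2-simplices (10): [1,2,4], [1,2,5], [1,3,4], [1,3,6], [1,5,6], [2,3,5], [2,3,6], [2,4,6], [3,4,5], [4,5,6]

so the chain groups are C_0 ≅ Z^6, C_1 ≅ Z^15, C_2 ≅ Z^10.

∂_1: C_1 → C_0 maps an edge to its endpoints' difference, ∂[p,q] = q − p. For instance
  ∂[1,2] = [2] − [1].
This gives a 6×15 integer matrix of rank 5; reducing to Smith normal form yields diagonal entries (1,1,1,1,1).

∂_2: C_2 → C_1 sends each 2-simplex [p,q,r] to [q,r] − [p,r] + [p,q]. For instance
  ∂[1,3,6] = [3,6] − [1,6] + [1,3],
  ∂[3,4,5] = [4,5] − [3,5] + [3,4].
The 15×10 boundary matrix has rank 10 and Smith normal form diag(1,1,1,1,1,1,1,1,1,2).

Now H_k = ker ∂_k / im ∂_{k+1}, so:

  H_2: rank ker ∂_2 − rank ∂_3 = (10 − 10) − 0 = 0, and there is no ∂_3, so H_2 ≅ 0.

(K is a triangulation of the real projective plane RP^2.)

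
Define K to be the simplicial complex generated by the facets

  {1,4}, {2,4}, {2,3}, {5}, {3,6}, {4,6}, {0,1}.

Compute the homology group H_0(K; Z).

H_0 ≅ Z^2.

We work with the vertex ordering 0 < 1 < 2 < 3 < 4 < 5 < 6. The simplices of K, each written with vertices in increasing order, are:

  0-simplices (7): [0], [1], [2], [3], [4], [5], [6]
  1-simplices (6): [0,1], [1,4], [2,3], [2,4], [3,6], [4,6]

so the chain groups are C_0 ≅ Z^7, C_1 ≅ Z^6.

∂_1: C_1 → C_0 maps an edge to its endpoints' difference, ∂[p,q] = q − p. For instance
  ∂[4,6] = [6] − [4].
This gives a 7×6 integer matrix of rank 5; reducing to Smith normal form yields diagonal entries (1,1,1,1,1).

Computing H_k = (kernel of ∂_k) / (image of ∂_{k+1}):

  H_0: rank C_0 − rank ∂_1 = 7 − 5 = 2, and the invariant factors of ∂_1 are all 1, so H_0 = Z^2.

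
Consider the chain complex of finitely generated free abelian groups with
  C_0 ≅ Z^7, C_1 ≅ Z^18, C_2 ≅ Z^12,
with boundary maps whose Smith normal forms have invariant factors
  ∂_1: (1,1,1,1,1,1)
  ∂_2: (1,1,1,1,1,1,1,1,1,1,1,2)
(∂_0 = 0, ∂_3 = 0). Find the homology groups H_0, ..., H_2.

H_0: b_0 = 7 − 0 − 6 = 1; torsion from ∂_1 factors > 1: none. So H_0 = Z.
H_1: b_1 = 18 − 6 − 12 = 0; torsion from ∂_2 factors > 1: [2]. So H_1 = Z/2.
H_2: b_2 = 12 − 12 − 0 = 0; torsion from ∂_3 factors > 1: none. So H_2 = 0.

H_0 = Z,  H_1 = Z/2,  H_2 = 0.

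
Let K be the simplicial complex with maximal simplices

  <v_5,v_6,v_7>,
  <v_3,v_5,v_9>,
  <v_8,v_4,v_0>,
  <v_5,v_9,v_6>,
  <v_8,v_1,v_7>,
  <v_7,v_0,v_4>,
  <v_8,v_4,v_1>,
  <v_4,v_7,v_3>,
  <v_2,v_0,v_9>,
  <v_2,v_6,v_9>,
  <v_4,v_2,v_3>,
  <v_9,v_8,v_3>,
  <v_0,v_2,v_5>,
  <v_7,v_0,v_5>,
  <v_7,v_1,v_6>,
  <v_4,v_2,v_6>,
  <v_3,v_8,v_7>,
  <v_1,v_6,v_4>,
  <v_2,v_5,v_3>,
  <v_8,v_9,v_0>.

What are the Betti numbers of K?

b_0 = 1, b_1 = 1, b_2 = 0.

Take the total order v_0 < v_1 < v_2 < v_3 < v_4 < v_5 < v_6 < v_7 < v_8 < v_9 on the vertex set. Then K (dimension 2) consists of the simplices:

  0-simplices (10): [v_0], [v_1], [v_2], [v_3], [v_4], [v_5], [v_6], [v_7], [v_8], [v_9]
  1-simplices (30): (30 of them)
  2-simplices (20): (20 of them)

so the chain groups are C_0 ≅ Z^10, C_1 ≅ Z^30, C_2 ≅ Z^20.

∂_1: C_1 → C_0 sends each edge [p,q] (with p < q) to q − p.
This gives a 10×30 integer matrix of rank 9; reducing to Smith normal form yields diagonal entries (1,1,1,1,1,1,1,1,1).

The boundary map ∂_2: C_2 → C_1 sends each 2-simplex [p,q,r] to [q,r] − [p,r] + [p,q]. For instance
  ∂[v_5,v_6,v_7] = [v_6,v_7] − [v_5,v_7] + [v_5,v_6],
  ∂[v_0,v_2,v_5] = [v_2,v_5] − [v_0,v_5] + [v_0,v_2].
The 30×20 boundary matrix has rank 20 and Smith normal form diag(1,1,1,1,1,1,1,1,1,1,1,1,1,1,1,1,1,1,1,2).

Reading off H_k = ker ∂_k / im ∂_{k+1}:

  H_0: rank C_0 − rank ∂_1 = 10 − 9 = 1, and the invariant factors of ∂_1 are all 1, so H_0 ≅ Z.
  H_1: rank ker ∂_1 − rank ∂_2 = (30 − 9) − 20 = 1, and ∂_2 has invariant factor 2 > 1, so H_1 ≅ Z ⊕ Z/2Z.
  H_2: rank ker ∂_2 − rank ∂_3 = (20 − 20) − 0 = 0, and there is no ∂_3, so H_2 ≅ 0.

As a check, the Euler characteristic is 10 − 30 + 20 = 0, which agrees with 1 − 1 + 0 = 0.

Hence the Betti numbers are b_0 = 1, b_1 = 1, b_2 = 0.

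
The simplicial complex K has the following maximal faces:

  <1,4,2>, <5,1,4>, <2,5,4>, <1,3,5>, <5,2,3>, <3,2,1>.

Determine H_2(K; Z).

Fix the vertex order 1 < 2 < 3 < 4 < 5 and write every simplex with vertices in increasing order. Then dim K = 2 and the simplices of K are:

  0-simplices (5): [1], [2], [3], [4], [5]
  1-simplices (9): [1,2], [1,3], [1,4], [1,5], [2,3], [2,4], [2,5], [3,5], [4,5]
  2-simplices (6): [1,2,3], [1,2,4], [1,3,5], [1,4,5], [2,3,5], [2,4,5]

Hence C_0 ≅ Z^5, C_1 ≅ Z^9, C_2 ≅ Z^6.

∂_1: C_1 → C_0 is given by ∂[p,q] = [q] − [p].
The resulting 5×9 matrix has rank 4, and its Smith normal form has invariant factors (1,1,1,1).

Boundary ∂_2: C_2 → C_1 acts by ∂[p,q,r] = [q,r] − [p,r] + [p,q]. For instance
  ∂[2,3,5] = [3,5] − [2,5] + [2,3],
  ∂[1,3,5] = [3,5] − [1,5] + [1,3].
The resulting 9×6 matrix has rank 5, and its Smith normal form has invariant factors (1,1,1,1,1).

Computing H_k = (kernel of ∂_k) / (image of ∂_{k+1}):

  H_2: rank ker ∂_2 − rank ∂_3 = (6 − 5) − 0 = 1, and there is no ∂_3, so H_2 = Z.

H_2 ≅ Z.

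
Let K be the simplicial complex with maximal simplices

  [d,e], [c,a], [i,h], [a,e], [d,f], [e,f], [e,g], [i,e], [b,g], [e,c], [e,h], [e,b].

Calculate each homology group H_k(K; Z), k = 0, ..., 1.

H_0 = Z,  H_1 = Z^4.

Fix the vertex order a < b < c < d < e < f < g < h < i and write every simplex with vertices in increasing order. Then dim K = 1 and the simplices of K are:

  0-simplices (9): a, b, c, d, e, f, g, h, i
  1-simplices (12): ac, ae, be, bg, ce, de, df, ef, eg, eh, ei, hi

Hence C_0 ≅ Z^9, C_1 ≅ Z^12.

Boundary ∂_1: C_1 → C_0 maps an edge to its endpoints' difference, ∂[p,q] = q − p. For instance
  ∂hi = i − h.
This gives a 9×12 integer matrix of rank 8; reducing to Smith normal form yields diagonal entries (1,1,1,1,1,1,1,1).

Reading off H_k = ker ∂_k / im ∂_{k+1}:

  H_0: rank C_0 − rank ∂_1 = 9 − 8 = 1, and the invariant factors of ∂_1 are all 1, so H_0 = Z.
  H_1: rank ker ∂_1 − rank ∂_2 = (12 − 8) − 0 = 4, and there is no ∂_2, so H_1 = Z^4.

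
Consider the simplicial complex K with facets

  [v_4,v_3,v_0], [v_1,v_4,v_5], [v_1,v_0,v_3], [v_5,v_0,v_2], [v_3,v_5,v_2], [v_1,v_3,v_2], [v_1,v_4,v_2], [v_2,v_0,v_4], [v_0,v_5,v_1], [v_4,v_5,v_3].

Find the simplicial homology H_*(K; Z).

Take the total order v_0 < v_1 < v_2 < v_3 < v_4 < v_5 on the vertex set. Then K (dimension 2) consists of the simplices:

  0-simplices (6): [v_0], [v_1], [v_2], [v_3], [v_4], [v_5]
  1-simplices (15): (15 of them)
  2-simplices (10): [v_0,v_1,v_3], [v_0,v_1,v_5], [v_0,v_2,v_4], [v_0,v_2,v_5], [v_0,v_3,v_4], [v_1,v_2,v_3], [v_1,v_2,v_4], [v_1,v_4,v_5], [v_2,v_3,v_5], [v_3,v_4,v_5]

so the chain groups are C_0 ≅ Z^6, C_1 ≅ Z^15, C_2 ≅ Z^10.

∂_1: C_1 → C_0 is given by ∂[p,q] = [q] − [p]. For instance
  ∂[v_4,v_5] = [v_5] − [v_4].
The resulting 6×15 matrix has rank 5, and its Smith normal form has invariant factors (1,1,1,1,1).

The boundary map ∂_2: C_2 → C_1 maps a triangle to the signed sum of its edges. For instance
  ∂[v_0,v_1,v_5] = [v_1,v_5] − [v_0,v_5] + [v_0,v_1],
  ∂[v_0,v_2,v_5] = [v_2,v_5] − [v_0,v_5] + [v_0,v_2].
The resulting 15×10 matrix has rank 10, and its Smith normal form has invariant factors (1,1,1,1,1,1,1,1,1,2).

Computing H_k = (kernel of ∂_k) / (image of ∂_{k+1}):

  H_0: rank C_0 − rank ∂_1 = 6 − 5 = 1, and the invariant factors of ∂_1 are all 1, so H_0 = Z.
  H_1: rank ker ∂_1 − rank ∂_2 = (15 − 5) − 10 = 0, and ∂_2 has invariant factor 2 > 1, so H_1 = Z/2.
  H_2: rank ker ∂_2 − rank ∂_3 = (10 − 10) − 0 = 0, and there is no ∂_3, so H_2 = 0.

H_0 = Z,  H_1 = Z/2,  H_2 = 0.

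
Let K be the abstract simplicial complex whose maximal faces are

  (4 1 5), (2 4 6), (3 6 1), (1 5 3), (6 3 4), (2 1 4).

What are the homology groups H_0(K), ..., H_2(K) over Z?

We work with the vertex ordering 1 < 2 < 3 < 4 < 5 < 6. The simplices of K, each written with vertices in increasing order, are:

  0-simplices (6): [1], [2], [3], [4], [5], [6]
  1-simplices (12): [1,2], [1,3], [1,4], [1,5], [1,6], [2,4], [2,6], [3,4], [3,5], [3,6], [4,5], [4,6]
  2-simplices (6): [1,2,4], [1,3,5], [1,3,6], [1,4,5], [2,4,6], [3,4,6]

giving chain groups C_0 ≅ Z^6, C_1 ≅ Z^12, C_2 ≅ Z^6.

Boundary ∂_1: C_1 → C_0 maps an edge to its endpoints' difference, ∂[p,q] = q − p.
This gives a 6×12 integer matrix of rank 5; reducing to Smith normal form yields diagonal entries (1,1,1,1,1).

Boundary ∂_2: C_2 → C_1 acts by ∂[p,q,r] = [q,r] − [p,r] + [p,q]. For instance
  ∂[2,4,6] = [4,6] − [2,6] + [2,4],
  ∂[1,3,6] = [3,6] − [1,6] + [1,3].
The 12×6 boundary matrix has rank 6 and Smith normal form diag(1,1,1,1,1,1).

Computing H_k = (kernel of ∂_k) / (image of ∂_{k+1}):

  H_0: rank C_0 − rank ∂_1 = 6 − 5 = 1, and the invariant factors of ∂_1 are all 1, so H_0 ≅ Z.
  H_1: rank ker ∂_1 − rank ∂_2 = (12 − 5) − 6 = 1, and the invariant factors of ∂_2 are all 1, so H_1 ≅ Z.
  H_2: rank ker ∂_2 − rank ∂_3 = (6 − 6) − 0 = 0, and there is no ∂_3, so H_2 ≅ 0.

H_0 ≅ Z,  H_1 ≅ Z,  H_2 = 0.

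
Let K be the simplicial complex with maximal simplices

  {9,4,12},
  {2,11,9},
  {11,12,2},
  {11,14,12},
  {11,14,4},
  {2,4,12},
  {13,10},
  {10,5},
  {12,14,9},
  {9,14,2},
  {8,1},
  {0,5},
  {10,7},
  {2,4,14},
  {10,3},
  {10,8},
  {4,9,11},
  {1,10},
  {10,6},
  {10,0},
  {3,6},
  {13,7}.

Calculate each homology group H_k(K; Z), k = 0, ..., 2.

We work with the vertex ordering 0 < 1 < 2 < 3 < 4 < 5 < 6 < 7 < 8 < 9 < 10 < 11 < 12 < 13 < 14. The simplices of K, each written with vertices in increasing order, are:

  0-simplices (15): [0], [1], [2], [3], [4], [5], [6], [7], [8], [9], [10], [11], [12], [13], [14]
  1-simplices (27): (27 of them)
  2-simplices (10): [2,4,12], [2,4,14], [2,9,11], [2,9,14], [2,11,12], [4,9,11], [4,9,12], [4,11,14], [9,12,14], [11,12,14]

so the chain groups are C_0 ≅ Z^15, C_1 ≅ Z^27, C_2 ≅ Z^10.

The boundary map ∂_1: C_1 → C_0 maps an edge to its endpoints' difference, ∂[p,q] = q − p. For instance
  ∂[6,10] = [10] − [6].
This gives a 15×27 integer matrix of rank 13; reducing to Smith normal form yields diagonal entries (1,1,1,1,1,1,1,1,1,1,1,1,1).

The boundary map ∂_2: C_2 → C_1 sends each 2-simplex [p,q,r] to [q,r] − [p,r] + [p,q]. For instance
  ∂[2,4,12] = [4,12] − [2,12] + [2,4],
  ∂[2,9,14] = [9,14] − [2,14] + [2,9].
As a 27×10 matrix over Z this has rank 10, with invariant factors (1,1,1,1,1,1,1,1,1,2).

From H_k ≅ ker(∂_k) / im(∂_{k+1}) we obtain:

  H_0: rank C_0 − rank ∂_1 = 15 − 13 = 2, and the invariant factors of ∂_1 are all 1, so H_0 = Z^2.
  H_1: rank ker ∂_1 − rank ∂_2 = (27 − 13) − 10 = 4, and ∂_2 has invariant factor 2 > 1, so H_1 = Z^4 × Z/2.
  H_2: rank ker ∂_2 − rank ∂_3 = (10 − 10) − 0 = 0, and there is no ∂_3, so H_2 = 0.

(K is a triangulation of the disjoint union of the real projective plane RP^2 and a wedge of 4 circles.)

H_0 = Z^2,  H_1 = Z^4 × Z/2,  H_2 = 0.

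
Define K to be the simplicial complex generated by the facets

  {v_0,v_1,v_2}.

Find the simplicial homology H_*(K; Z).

We work with the vertex ordering v_0 < v_1 < v_2. The simplices of K, each written with vertices in increasing order, are:

  0-simplices (3): [v_0], [v_1], [v_2]
  1-simplices (3): [v_0,v_1], [v_0,v_2], [v_1,v_2]
  2-simplices (1): [v_0,v_1,v_2]

Hence C_0 ≅ Z^3, C_1 ≅ Z^3, C_2 ≅ Z^1.

Boundary ∂_1: C_1 → C_0 maps an edge to its endpoints' difference, ∂[p,q] = q − p. For instance
  ∂[v_0,v_1] = [v_1] − [v_0].
This gives a 3×3 integer matrix of rank 2; reducing to Smith normal form yields diagonal entries (1,1).

Boundary ∂_2: C_2 → C_1 maps a triangle to the signed sum of its edges. For instance
  ∂[v_0,v_1,v_2] = [v_1,v_2] − [v_0,v_2] + [v_0,v_1].
As a 3×1 matrix over Z this has rank 1, with invariant factors (1).

From H_k ≅ ker(∂_k) / im(∂_{k+1}) we obtain:

  H_0: rank C_0 − rank ∂_1 = 3 − 2 = 1, and the invariant factors of ∂_1 are all 1, so H_0 ≅ Z.
  H_1: rank ker ∂_1 − rank ∂_2 = (3 − 2) − 1 = 0, and the invariant factors of ∂_2 are all 1, so H_1 ≅ 0.
  H_2: rank ker ∂_2 − rank ∂_3 = (1 − 1) − 0 = 0, and there is no ∂_3, so H_2 ≅ 0.

As a check, the Euler characteristic is 3 − 3 + 1 = 1, which agrees with 1 − 0 + 0 = 1.
(K is a triangulation of the 2-simplex.)

H_0 ≅ Z,  H_1 = 0,  H_2 = 0.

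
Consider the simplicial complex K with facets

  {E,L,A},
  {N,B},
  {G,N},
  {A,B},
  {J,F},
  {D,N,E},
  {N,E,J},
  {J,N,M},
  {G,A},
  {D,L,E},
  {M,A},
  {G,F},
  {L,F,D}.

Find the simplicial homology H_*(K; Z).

H_0 ≅ Z,  H_1 ≅ Z^5,  H_2 = 0.

We work with the vertex ordering A < B < D < E < F < G < J < L < M < N. The simplices of K, each written with vertices in increasing order, are:

  0-simplices (10): A, B, D, E, F, G, J, L, M, N
  1-simplices (20): AB, AE, AG, AL, AM, BN, DE, DF, DL, DN, EJ, EL, EN, FG, FJ, FL, GN, JM, JN, MN
  2-simplices (6): AEL, DEL, DEN, DFL, EJN, JMN

so the chain groups are C_0 ≅ Z^10, C_1 ≅ Z^20, C_2 ≅ Z^6.

Boundary ∂_1: C_1 → C_0 is given by ∂[p,q] = [q] − [p]. For instance
  ∂DF = F − D.
The 10×20 boundary matrix has rank 9 and Smith normal form diag(1,1,1,1,1,1,1,1,1).

The boundary map ∂_2: C_2 → C_1 sends each 2-simplex [p,q,r] to [q,r] − [p,r] + [p,q]. For instance
  ∂DEN = EN − DN + DE,
  ∂JMN = MN − JN + JM.
The 20×6 boundary matrix has rank 6 and Smith normal form diag(1,1,1,1,1,1).

Computing H_k = (kernel of ∂_k) / (image of ∂_{k+1}):

  H_0: rank C_0 − rank ∂_1 = 10 − 9 = 1, and the invariant factors of ∂_1 are all 1, so H_0 ≅ Z.
  H_1: rank ker ∂_1 − rank ∂_2 = (20 − 9) − 6 = 5, and the invariant factors of ∂_2 are all 1, so H_1 ≅ Z^5.
  H_2: rank ker ∂_2 − rank ∂_3 = (6 − 6) − 0 = 0, and there is no ∂_3, so H_2 ≅ 0.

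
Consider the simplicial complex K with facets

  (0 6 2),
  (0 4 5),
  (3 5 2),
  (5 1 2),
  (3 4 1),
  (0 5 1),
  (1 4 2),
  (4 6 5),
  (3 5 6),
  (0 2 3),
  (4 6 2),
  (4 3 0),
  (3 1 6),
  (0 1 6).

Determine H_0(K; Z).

H_0 ≅ Z.

Fix the vertex order 0 < 1 < 2 < 3 < 4 < 5 < 6 and write every simplex with vertices in increasing order. Then dim K = 2 and the simplices of K are:

  0-simplices (7): [0], [1], [2], [3], [4], [5], [6]
  1-simplices (21): [0,1], [0,2], [0,3], [0,4], [0,5], [0,6], [1,2], [1,3], [1,4], [1,5], [1,6], [2,3], [2,4], [2,5], [2,6], [3,4], [3,5], [3,6], [4,5], [4,6], [5,6]
  2-simplices (14): [0,1,5], [0,1,6], [0,2,3], [0,2,6], [0,3,4], [0,4,5], [1,2,4], [1,2,5], [1,3,4], [1,3,6], [2,3,5], [2,4,6], [3,5,6], [4,5,6]

Hence C_0 ≅ Z^7, C_1 ≅ Z^21, C_2 ≅ Z^14.

∂_1: C_1 → C_0 is given by ∂[p,q] = [q] − [p].
The resulting 7×21 matrix has rank 6, and its Smith normal form has invariant factors (1,1,1,1,1,1).

∂_2: C_2 → C_1 sends each 2-simplex [p,q,r] to [q,r] − [p,r] + [p,q]. For instance
  ∂[0,1,6] = [1,6] − [0,6] + [0,1],
  ∂[0,2,3] = [2,3] − [0,3] + [0,2].
The 21×14 boundary matrix has rank 13 and Smith normal form diag(1,1,1,1,1,1,1,1,1,1,1,1,1).

Computing H_k = (kernel of ∂_k) / (image of ∂_{k+1}):

  H_0: rank C_0 − rank ∂_1 = 7 − 6 = 1, and the invariant factors of ∂_1 are all 1, so H_0 ≅ Z.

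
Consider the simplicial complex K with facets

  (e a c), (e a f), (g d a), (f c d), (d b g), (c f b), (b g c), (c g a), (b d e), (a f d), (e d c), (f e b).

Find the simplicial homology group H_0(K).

Order the vertices as a < b < c < d < e < f < g. Listing each simplex with vertices in this order, K has dimension 2 with simplices:

  0-simplices (7): a, b, c, d, e, f, g
  1-simplices (18): ac, ad, ae, af, ag, bc, bd, be, bf, bg, cd, ce, cf, cg, de, df, dg, ef
  2-simplices (12): ace, acg, adf, adg, aef, bcf, bcg, bde, bdg, bef, cde, cdf

giving chain groups C_0 ≅ Z^7, C_1 ≅ Z^18, C_2 ≅ Z^12.

The boundary map ∂_1: C_1 → C_0 sends each edge [p,q] (with p < q) to q − p. For instance
  ∂cf = f − c.
The resulting 7×18 matrix has rank 6, and its Smith normal form has invariant factors (1,1,1,1,1,1).

The boundary map ∂_2: C_2 → C_1 acts by ∂[p,q,r] = [q,r] − [p,r] + [p,q]. For instance
  ∂adf = df − af + ad,
  ∂adg = dg − ag + ad.
The resulting 18×12 matrix has rank 12, and its Smith normal form has invariant factors (1,1,1,1,1,1,1,1,1,1,1,2).

Computing H_k = (kernel of ∂_k) / (image of ∂_{k+1}):

  H_0: rank C_0 − rank ∂_1 = 7 − 6 = 1, and the invariant factors of ∂_1 are all 1, so H_0 ≅ Z.

(K is a triangulation of the real projective plane RP^2.)

H_0 = Z.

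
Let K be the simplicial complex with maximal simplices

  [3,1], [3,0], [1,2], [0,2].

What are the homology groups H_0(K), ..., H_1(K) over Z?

Take the total order 0 < 1 < 2 < 3 on the vertex set. Then K (dimension 1) consists of the simplices:

  0-simplices (4): [0], [1], [2], [3]
  1-simplices (4): [0,2], [0,3], [1,2], [1,3]

so the chain groups are C_0 ≅ Z^4, C_1 ≅ Z^4.

The boundary map ∂_1: C_1 → C_0 sends each edge [p,q] (with p < q) to q − p. For instance
  ∂[0,3] = [3] − [0].
This gives a 4×4 integer matrix of rank 3; reducing to Smith normal form yields diagonal entries (1,1,1).

From H_k ≅ ker(∂_k) / im(∂_{k+1}) we obtain:

  H_0: rank C_0 − rank ∂_1 = 4 − 3 = 1, and the invariant factors of ∂_1 are all 1, so H_0 = Z.
  H_1: rank ker ∂_1 − rank ∂_2 = (4 − 3) − 0 = 1, and there is no ∂_2, so H_1 = Z.

As a check, the Euler characteristic is 4 − 4 = 0, which agrees with 1 − 1 = 0.

H_0 = Z,  H_1 = Z.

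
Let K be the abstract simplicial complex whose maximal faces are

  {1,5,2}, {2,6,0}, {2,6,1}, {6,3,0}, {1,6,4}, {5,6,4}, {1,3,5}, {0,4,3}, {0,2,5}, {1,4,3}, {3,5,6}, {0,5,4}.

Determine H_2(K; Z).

H_2 = 0.

Take the total order 0 < 1 < 2 < 3 < 4 < 5 < 6 on the vertex set. Then K (dimension 2) consists of the simplices:

  0-simplices (7): [0], [1], [2], [3], [4], [5], [6]
  1-simplices (18): [0,2], [0,3], [0,4], [0,5], [0,6], [1,2], [1,3], [1,4], [1,5], [1,6], [2,5], [2,6], [3,4], [3,5], [3,6], [4,5], [4,6], [5,6]
  2-simplices (12): [0,2,5], [0,2,6], [0,3,4], [0,3,6], [0,4,5], [1,2,5], [1,2,6], [1,3,4], [1,3,5], [1,4,6], [3,5,6], [4,5,6]

so the chain groups are C_0 ≅ Z^7, C_1 ≅ Z^18, C_2 ≅ Z^12.

Boundary ∂_1: C_1 → C_0 maps an edge to its endpoints' difference, ∂[p,q] = q − p. For instance
  ∂[1,2] = [2] − [1].
The 7×18 boundary matrix has rank 6 and Smith normal form diag(1,1,1,1,1,1).

Boundary ∂_2: C_2 → C_1 acts by ∂[p,q,r] = [q,r] − [p,r] + [p,q]. For instance
  ∂[0,3,6] = [3,6] − [0,6] + [0,3],
  ∂[0,2,6] = [2,6] − [0,6] + [0,2].
As a 18×12 matrix over Z this has rank 12, with invariant factors (1,1,1,1,1,1,1,1,1,1,1,2).

Computing H_k = (kernel of ∂_k) / (image of ∂_{k+1}):

  H_2: rank ker ∂_2 − rank ∂_3 = (12 − 12) − 0 = 0, and there is no ∂_3, so H_2 = 0.

(K is a triangulation of the real projective plane RP^2.)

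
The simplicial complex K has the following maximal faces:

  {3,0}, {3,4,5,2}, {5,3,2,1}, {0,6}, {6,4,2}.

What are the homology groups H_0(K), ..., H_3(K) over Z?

H_0 ≅ Z,  H_1 ≅ Z,  H_2 = 0,  H_3 = 0.

K has 7 vertices, 13 edges, 8 triangles, 2 3-simplices.
rank ∂_0 = 0, rank ∂_1 = 6 ⇒ b_0 = 7 − 0 − 6 = 1; all invariant factors of ∂_1 are 1 so no torsion. So H_0 = Z.
rank ∂_1 = 6, rank ∂_2 = 6 ⇒ b_1 = 13 − 6 − 6 = 1; all invariant factors of ∂_2 are 1 so no torsion. So H_1 = Z.
rank ∂_2 = 6, rank ∂_3 = 2 ⇒ b_2 = 8 − 6 − 2 = 0; all invariant factors of ∂_3 are 1 so no torsion. So H_2 = 0.
rank ∂_3 = 2, rank ∂_4 = 0 ⇒ b_3 = 2 − 2 − 0 = 0. So H_3 = 0.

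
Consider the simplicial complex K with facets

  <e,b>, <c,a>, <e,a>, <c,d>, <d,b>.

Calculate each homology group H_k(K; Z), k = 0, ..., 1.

H_0 = Z,  H_1 = Z.

Fix the vertex order a < b < c < d < e and write every simplex with vertices in increasing order. Then dim K = 1 and the simplices of K are:

  0-simplices (5): a, b, c, d, e
  1-simplices (5): ac, ae, bd, be, cd

so the chain groups are C_0 ≅ Z^5, C_1 ≅ Z^5.

Boundary ∂_1: C_1 → C_0 maps an edge to its endpoints' difference, ∂[p,q] = q − p. For instance
  ∂cd = d − c.
As a 5×5 matrix over Z this has rank 4, with invariant factors (1,1,1,1).

Now H_k = ker ∂_k / im ∂_{k+1}, so:

  H_0: rank C_0 − rank ∂_1 = 5 − 4 = 1, and the invariant factors of ∂_1 are all 1, so H_0 ≅ Z.
  H_1: rank ker ∂_1 − rank ∂_2 = (5 − 4) − 0 = 1, and there is no ∂_2, so H_1 ≅ Z.

As a check, the Euler characteristic is 5 − 5 = 0, which agrees with 1 − 1 = 0.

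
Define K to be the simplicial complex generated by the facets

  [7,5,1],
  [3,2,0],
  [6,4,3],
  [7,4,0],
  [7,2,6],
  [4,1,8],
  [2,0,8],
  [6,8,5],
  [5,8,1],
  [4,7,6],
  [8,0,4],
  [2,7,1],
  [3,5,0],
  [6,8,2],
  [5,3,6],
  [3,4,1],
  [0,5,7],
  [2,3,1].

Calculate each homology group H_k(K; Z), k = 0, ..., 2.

H_0 ≅ Z,  H_1 ≅ Z^2,  H_2 ≅ Z.

Fix the vertex order 0 < 1 < 2 < 3 < 4 < 5 < 6 < 7 < 8 and write every simplex with vertices in increasing order. Then dim K = 2 and the simplices of K are:

  0-simplices (9): [0], [1], [2], [3], [4], [5], [6], [7], [8]
  1-simplices (27): (27 of them)
  2-simplices (18): [0,2,3], [0,2,8], [0,3,5], [0,4,7], [0,4,8], [0,5,7], [1,2,3], [1,2,7], [1,3,4], [1,4,8], [1,5,7], [1,5,8], [2,6,7], [2,6,8], [3,4,6], [3,5,6], [4,6,7], [5,6,8]

giving chain groups C_0 ≅ Z^9, C_1 ≅ Z^27, C_2 ≅ Z^18.

Boundary ∂_1: C_1 → C_0 is given by ∂[p,q] = [q] − [p].
This gives a 9×27 integer matrix of rank 8; reducing to Smith normal form yields diagonal entries (1,1,1,1,1,1,1,1).

Boundary ∂_2: C_2 → C_1 maps a triangle to the signed sum of its edges. For instance
  ∂[3,5,6] = [5,6] − [3,6] + [3,5],
  ∂[1,3,4] = [3,4] − [1,4] + [1,3].
The 27×18 boundary matrix has rank 17 and Smith normal form diag(1,1,1,1,1,1,1,1,1,1,1,1,1,1,1,1,1).

Reading off H_k = ker ∂_k / im ∂_{k+1}:

  H_0: rank C_0 − rank ∂_1 = 9 − 8 = 1, and the invariant factors of ∂_1 are all 1, so H_0 ≅ Z.
  H_1: rank ker ∂_1 − rank ∂_2 = (27 − 8) − 17 = 2, and the invariant factors of ∂_2 are all 1, so H_1 ≅ Z^2.
  H_2: rank ker ∂_2 − rank ∂_3 = (18 − 17) − 0 = 1, and there is no ∂_3, so H_2 ≅ Z.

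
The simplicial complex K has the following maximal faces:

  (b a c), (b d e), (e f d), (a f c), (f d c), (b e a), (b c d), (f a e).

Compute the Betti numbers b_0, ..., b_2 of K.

b_0 = 1, b_1 = 0, b_2 = 1.

Order the vertices as a < b < c < d < e < f. Listing each simplex with vertices in this order, K has dimension 2 with simplices:

  0-simplices (6): a, b, c, d, e, f
  1-simplices (12): ab, ac, ae, af, bc, bd, be, cd, cf, de, df, ef
  2-simplices (8): abc, abe, acf, aef, bcd, bde, cdf, def

giving chain groups C_0 ≅ Z^6, C_1 ≅ Z^12, C_2 ≅ Z^8.

∂_1: C_1 → C_0 is given by ∂[p,q] = [q] − [p]. For instance
  ∂ab = b − a.
This gives a 6×12 integer matrix of rank 5; reducing to Smith normal form yields diagonal entries (1,1,1,1,1).

∂_2: C_2 → C_1 acts by ∂[p,q,r] = [q,r] − [p,r] + [p,q]. For instance
  ∂bcd = cd − bd + bc,
  ∂acf = cf − af + ac.
The resulting 12×8 matrix has rank 7, and its Smith normal form has invariant factors (1,1,1,1,1,1,1).

Reading off H_k = ker ∂_k / im ∂_{k+1}:

  H_0: rank C_0 − rank ∂_1 = 6 − 5 = 1, and the invariant factors of ∂_1 are all 1, so H_0 = Z.
  H_1: rank ker ∂_1 − rank ∂_2 = (12 − 5) − 7 = 0, and the invariant factors of ∂_2 are all 1, so H_1 = 0.
  H_2: rank ker ∂_2 − rank ∂_3 = (8 − 7) − 0 = 1, and there is no ∂_3, so H_2 = Z.

Hence the Betti numbers are b_0 = 1, b_1 = 0, b_2 = 1.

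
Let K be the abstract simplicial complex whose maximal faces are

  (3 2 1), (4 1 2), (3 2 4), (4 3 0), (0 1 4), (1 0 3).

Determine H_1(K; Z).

Order the vertices as 0 < 1 < 2 < 3 < 4. Listing each simplex with vertices in this order, K has dimension 2 with simplices:

  0-simplices (5): [0], [1], [2], [3], [4]
  1-simplices (9): [0,1], [0,3], [0,4], [1,2], [1,3], [1,4], [2,3], [2,4], [3,4]
  2-simplices (6): [0,1,3], [0,1,4], [0,3,4], [1,2,3], [1,2,4], [2,3,4]

giving chain groups C_0 ≅ Z^5, C_1 ≅ Z^9, C_2 ≅ Z^6.

∂_1: C_1 → C_0 sends each edge [p,q] (with p < q) to q − p. For instance
  ∂[0,1] = [1] − [0].
This gives a 5×9 integer matrix of rank 4; reducing to Smith normal form yields diagonal entries (1,1,1,1).

The boundary map ∂_2: C_2 → C_1 maps a triangle to the signed sum of its edges. For instance
  ∂[2,3,4] = [3,4] − [2,4] + [2,3],
  ∂[1,2,4] = [2,4] − [1,4] + [1,2].
This gives a 9×6 integer matrix of rank 5; reducing to Smith normal form yields diagonal entries (1,1,1,1,1).

Computing H_k = (kernel of ∂_k) / (image of ∂_{k+1}):

  H_1: rank ker ∂_1 − rank ∂_2 = (9 − 4) − 5 = 0, and the invariant factors of ∂_2 are all 1, so H_1 = 0.

H_1 ≅ 0.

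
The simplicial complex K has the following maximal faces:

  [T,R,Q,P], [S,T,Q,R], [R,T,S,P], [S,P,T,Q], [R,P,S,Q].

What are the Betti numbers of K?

Order the vertices as P < Q < R < S < T. Listing each simplex with vertices in this order, K has dimension 3 with simplices:

  0-simplices (5): P, Q, R, S, T
  1-simplices (10): PQ, PR, PS, PT, QR, QS, QT, RS, RT, ST
  2-simplices (10): PQR, PQS, PQT, PRS, PRT, PST, QRS, QRT, QST, RST
  3-simplices (5): PQRS, PQRT, PQST, PRST, QRST

Hence C_0 ≅ Z^5, C_1 ≅ Z^10, C_2 ≅ Z^10, C_3 ≅ Z^5.

Boundary ∂_1: C_1 → C_0 is given by ∂[p,q] = [q] − [p].
The resulting 5×10 matrix has rank 4, and its Smith normal form has invariant factors (1,1,1,1).

Boundary ∂_2: C_2 → C_1 maps a triangle to the signed sum of its edges. For instance
  ∂PQR = QR − PR + PQ,
  ∂PQT = QT − PT + PQ.
As a 10×10 matrix over Z this has rank 6, with invariant factors (1,1,1,1,1,1).

Boundary ∂_3: C_3 → C_2 sends each 3-simplex σ to the alternating sum Σ_i (−1)^i (σ with its i-th vertex removed). For instance
  ∂PQST = QST − PST + PQT − PQS,
  ∂PQRT = QRT − PRT + PQT − PQR.
As a 10×5 matrix over Z this has rank 4, with invariant factors (1,1,1,1).

Now H_k = ker ∂_k / im ∂_{k+1}, so:

  H_0: rank C_0 − rank ∂_1 = 5 − 4 = 1, and the invariant factors of ∂_1 are all 1, so H_0 ≅ Z.
  H_1: rank ker ∂_1 − rank ∂_2 = (10 − 4) − 6 = 0, and the invariant factors of ∂_2 are all 1, so H_1 ≅ 0.
  H_2: rank ker ∂_2 − rank ∂_3 = (10 − 6) − 4 = 0, and the invariant factors of ∂_3 are all 1, so H_2 ≅ 0.
  H_3: rank ker ∂_3 − rank ∂_4 = (5 − 4) − 0 = 1, and there is no ∂_4, so H_3 ≅ Z.

Hence the Betti numbers are b_0 = 1, b_1 = 0, b_2 = 0, b_3 = 1.

b_0 = 1, b_1 = 0, b_2 = 0, b_3 = 1.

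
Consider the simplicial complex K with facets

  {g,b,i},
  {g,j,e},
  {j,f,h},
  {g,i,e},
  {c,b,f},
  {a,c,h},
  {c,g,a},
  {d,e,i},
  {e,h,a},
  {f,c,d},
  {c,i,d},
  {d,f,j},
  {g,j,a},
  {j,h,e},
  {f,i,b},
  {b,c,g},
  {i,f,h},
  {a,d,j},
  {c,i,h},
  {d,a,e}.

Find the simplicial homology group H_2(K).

H_2 = 0.

We work with the vertex ordering a < b < c < d < e < f < g < h < i < j. The simplices of K, each written with vertices in increasing order, are:

  0-simplices (10): a, b, c, d, e, f, g, h, i, j
  1-simplices (30): ac, ad, ae, ag, ah, aj, bc, bf, bg, bi, cd, cf, cg, ch, ci, de, df, di, dj, eg, eh, ei, ej, fh, fi, fj, gi, gj, hi, hj
  2-simplices (20): acg, ach, ade, adj, aeh, agj, bcf, bcg, bfi, bgi, cdf, cdi, chi, dei, dfj, egi, egj, ehj, fhi, fhj

giving chain groups C_0 ≅ Z^10, C_1 ≅ Z^30, C_2 ≅ Z^20.

Boundary ∂_1: C_1 → C_0 maps an edge to its endpoints' difference, ∂[p,q] = q − p. For instance
  ∂fi = i − f.
The 10×30 boundary matrix has rank 9 and Smith normal form diag(1,1,1,1,1,1,1,1,1).

∂_2: C_2 → C_1 sends each 2-simplex [p,q,r] to [q,r] − [p,r] + [p,q]. For instance
  ∂bfi = fi − bi + bf,
  ∂bcf = cf − bf + bc.
This gives a 30×20 integer matrix of rank 20; reducing to Smith normal form yields diagonal entries (1,1,1,1,1,1,1,1,1,1,1,1,1,1,1,1,1,1,1,2).

From H_k ≅ ker(∂_k) / im(∂_{k+1}) we obtain:

  H_2: rank ker ∂_2 − rank ∂_3 = (20 − 20) − 0 = 0, and there is no ∂_3, so H_2 ≅ 0.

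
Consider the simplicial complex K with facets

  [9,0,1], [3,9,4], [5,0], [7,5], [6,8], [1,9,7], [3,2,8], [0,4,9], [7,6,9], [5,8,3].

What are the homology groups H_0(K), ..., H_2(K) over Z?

Order the vertices as 0 < 1 < 2 < 3 < 4 < 5 < 6 < 7 < 8 < 9. Listing each simplex with vertices in this order, K has dimension 2 with simplices:

  0-simplices (10): [0], [1], [2], [3], [4], [5], [6], [7], [8], [9]
  1-simplices (19): [0,1], [0,4], [0,5], [0,9], [1,7], [1,9], [2,3], [2,8], [3,4], [3,5], [3,8], [3,9], [4,9], [5,7], [5,8], [6,7], [6,8], [6,9], [7,9]
  2-simplices (7): [0,1,9], [0,4,9], [1,7,9], [2,3,8], [3,4,9], [3,5,8], [6,7,9]

Hence C_0 ≅ Z^10, C_1 ≅ Z^19, C_2 ≅ Z^7.

The boundary map ∂_1: C_1 → C_0 sends each edge [p,q] (with p < q) to q − p. For instance
  ∂[0,4] = [4] − [0].
This gives a 10×19 integer matrix of rank 9; reducing to Smith normal form yields diagonal entries (1,1,1,1,1,1,1,1,1).

The boundary map ∂_2: C_2 → C_1 acts by ∂[p,q,r] = [q,r] − [p,r] + [p,q]. For instance
  ∂[3,4,9] = [4,9] − [3,9] + [3,4],
  ∂[6,7,9] = [7,9] − [6,9] + [6,7].
The resulting 19×7 matrix has rank 7, and its Smith normal form has invariant factors (1,1,1,1,1,1,1).

Computing H_k = (kernel of ∂_k) / (image of ∂_{k+1}):

  H_0: rank C_0 − rank ∂_1 = 10 − 9 = 1, and the invariant factors of ∂_1 are all 1, so H_0 = Z.
  H_1: rank ker ∂_1 − rank ∂_2 = (19 − 9) − 7 = 3, and the invariant factors of ∂_2 are all 1, so H_1 = Z^3.
  H_2: rank ker ∂_2 − rank ∂_3 = (7 − 7) − 0 = 0, and there is no ∂_3, so H_2 = 0.

As a check, the Euler characteristic is 10 − 19 + 7 = -2, which agrees with 1 − 3 + 0 = -2.

H_0 = Z,  H_1 = Z^3,  H_2 = 0.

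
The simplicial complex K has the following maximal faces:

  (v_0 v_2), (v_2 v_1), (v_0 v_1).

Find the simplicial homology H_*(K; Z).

Fix the vertex order v_0 < v_1 < v_2 and write every simplex with vertices in increasing order. Then dim K = 1 and the simplices of K are:

  0-simplices (3): [v_0], [v_1], [v_2]
  1-simplices (3): [v_0,v_1], [v_0,v_2], [v_1,v_2]

giving chain groups C_0 ≅ Z^3, C_1 ≅ Z^3.

∂_1: C_1 → C_0 maps an edge to its endpoints' difference, ∂[p,q] = q − p.
As a 3×3 matrix over Z this has rank 2, with invariant factors (1,1).

Now H_k = ker ∂_k / im ∂_{k+1}, so:

  H_0: rank C_0 − rank ∂_1 = 3 − 2 = 1, and the invariant factors of ∂_1 are all 1, so H_0 = Z.
  H_1: rank ker ∂_1 − rank ∂_2 = (3 − 2) − 0 = 1, and there is no ∂_2, so H_1 = Z.

H_0 = Z,  H_1 = Z.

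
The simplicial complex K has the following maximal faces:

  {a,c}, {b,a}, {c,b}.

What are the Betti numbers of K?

b_0 = 1, b_1 = 1.

Take the total order a < b < c on the vertex set. Then K (dimension 1) consists of the simplices:

  0-simplices (3): a, b, c
  1-simplices (3): ab, ac, bc

giving chain groups C_0 ≅ Z^3, C_1 ≅ Z^3.

Boundary ∂_1: C_1 → C_0 sends each edge [p,q] (with p < q) to q − p.
The resulting 3×3 matrix has rank 2, and its Smith normal form has invariant factors (1,1).

Computing H_k = (kernel of ∂_k) / (image of ∂_{k+1}):

  H_0: rank C_0 − rank ∂_1 = 3 − 2 = 1, and the invariant factors of ∂_1 are all 1, so H_0 ≅ Z.
  H_1: rank ker ∂_1 − rank ∂_2 = (3 − 2) − 0 = 1, and there is no ∂_2, so H_1 ≅ Z.

As a check, the Euler characteristic is 3 − 3 = 0, which agrees with 1 − 1 = 0.
(K is a triangulation of the circle S^1.)

Hence the Betti numbers are b_0 = 1, b_1 = 1.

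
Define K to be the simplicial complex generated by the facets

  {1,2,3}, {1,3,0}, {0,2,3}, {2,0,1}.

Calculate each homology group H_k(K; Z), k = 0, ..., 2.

Fix the vertex order 0 < 1 < 2 < 3 and write every simplex with vertices in increasing order. Then dim K = 2 and the simplices of K are:

  0-simplices (4): [0], [1], [2], [3]
  1-simplices (6): [0,1], [0,2], [0,3], [1,2], [1,3], [2,3]
  2-simplices (4): [0,1,2], [0,1,3], [0,2,3], [1,2,3]

giving chain groups C_0 ≅ Z^4, C_1 ≅ Z^6, C_2 ≅ Z^4.

The boundary map ∂_1: C_1 → C_0 sends each edge [p,q] (with p < q) to q − p.
The 4×6 boundary matrix has rank 3 and Smith normal form diag(1,1,1).

The boundary map ∂_2: C_2 → C_1 acts by ∂[p,q,r] = [q,r] − [p,r] + [p,q]. For instance
  ∂[1,2,3] = [2,3] − [1,3] + [1,2],
  ∂[0,1,3] = [1,3] − [0,3] + [0,1].
As a 6×4 matrix over Z this has rank 3, with invariant factors (1,1,1).

From H_k ≅ ker(∂_k) / im(∂_{k+1}) we obtain:

  H_0: rank C_0 − rank ∂_1 = 4 − 3 = 1, and the invariant factors of ∂_1 are all 1, so H_0 = Z.
  H_1: rank ker ∂_1 − rank ∂_2 = (6 − 3) − 3 = 0, and the invariant factors of ∂_2 are all 1, so H_1 = 0.
  H_2: rank ker ∂_2 − rank ∂_3 = (4 − 3) − 0 = 1, and there is no ∂_3, so H_2 = Z.

H_0 = Z,  H_1 = 0,  H_2 = Z.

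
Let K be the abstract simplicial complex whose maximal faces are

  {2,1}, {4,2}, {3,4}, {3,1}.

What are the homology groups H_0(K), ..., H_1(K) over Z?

H_0 = Z,  H_1 = Z.

We work with the vertex ordering 1 < 2 < 3 < 4. The simplices of K, each written with vertices in increasing order, are:

  0-simplices (4): [1], [2], [3], [4]
  1-simplices (4): [1,2], [1,3], [2,4], [3,4]

so the chain groups are C_0 ≅ Z^4, C_1 ≅ Z^4.

Boundary ∂_1: C_1 → C_0 maps an edge to its endpoints' difference, ∂[p,q] = q − p.
The 4×4 boundary matrix has rank 3 and Smith normal form diag(1,1,1).

Reading off H_k = ker ∂_k / im ∂_{k+1}:

  H_0: rank C_0 − rank ∂_1 = 4 − 3 = 1, and the invariant factors of ∂_1 are all 1, so H_0 ≅ Z.
  H_1: rank ker ∂_1 − rank ∂_2 = (4 − 3) − 0 = 1, and there is no ∂_2, so H_1 ≅ Z.

As a check, the Euler characteristic is 4 − 4 = 0, which agrees with 1 − 1 = 0.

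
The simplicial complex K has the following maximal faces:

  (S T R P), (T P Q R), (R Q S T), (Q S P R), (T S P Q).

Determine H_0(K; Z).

H_0 ≅ Z.

Fix the vertex order P < Q < R < S < T and write every simplex with vertices in increasing order. Then dim K = 3 and the simplices of K are:

  0-simplices (5): P, Q, R, S, T
  1-simplices (10): PQ, PR, PS, PT, QR, QS, QT, RS, RT, ST
  2-simplices (10): PQR, PQS, PQT, PRS, PRT, PST, QRS, QRT, QST, RST
  3-simplices (5): PQRS, PQRT, PQST, PRST, QRST

so the chain groups are C_0 ≅ Z^5, C_1 ≅ Z^10, C_2 ≅ Z^10, C_3 ≅ Z^5.

The boundary map ∂_1: C_1 → C_0 is given by ∂[p,q] = [q] − [p]. For instance
  ∂RS = S − R.
This gives a 5×10 integer matrix of rank 4; reducing to Smith normal form yields diagonal entries (1,1,1,1).

Boundary ∂_2: C_2 → C_1 sends each 2-simplex [p,q,r] to [q,r] − [p,r] + [p,q]. For instance
  ∂PQS = QS − PS + PQ,
  ∂QRS = RS − QS + QR.
As a 10×10 matrix over Z this has rank 6, with invariant factors (1,1,1,1,1,1).

Boundary ∂_3: C_3 → C_2 sends each 3-simplex σ to the alternating sum Σ_i (−1)^i (σ with its i-th vertex removed). For instance
  ∂PQRT = QRT − PRT + PQT − PQR,
  ∂QRST = RST − QST + QRT − QRS.
The 10×5 boundary matrix has rank 4 and Smith normal form diag(1,1,1,1).

Computing H_k = (kernel of ∂_k) / (image of ∂_{k+1}):

  H_0: rank C_0 − rank ∂_1 = 5 − 4 = 1, and the invariant factors of ∂_1 are all 1, so H_0 = Z.

(K is a triangulation of the 3-sphere S^3.)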